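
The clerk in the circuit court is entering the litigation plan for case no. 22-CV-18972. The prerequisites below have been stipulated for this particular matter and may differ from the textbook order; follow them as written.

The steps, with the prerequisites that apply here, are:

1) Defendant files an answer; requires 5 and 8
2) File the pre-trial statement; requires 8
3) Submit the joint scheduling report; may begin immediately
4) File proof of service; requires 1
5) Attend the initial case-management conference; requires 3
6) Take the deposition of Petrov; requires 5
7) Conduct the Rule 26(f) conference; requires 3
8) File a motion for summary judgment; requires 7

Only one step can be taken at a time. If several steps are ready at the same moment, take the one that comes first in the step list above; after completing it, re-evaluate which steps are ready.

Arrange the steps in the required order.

3 is the only step with nothing outstanding, so it goes first.
Ready: 5 and 7. 5 is listed earlier → 5.
Ready: 6 and 7. 6 is listed earlier → 6.
7 needed 3, now all done → 7.
That leaves 8 as the only ready step → 8.
1 and 2 are both available; 1 is listed earlier → 1.
4 now also ready, so the ready set is {2, 4}; 2 is listed earlier → 2.
4 needed 1, now all done → 4.

3, 5, 6, 7, 8, 1, 2, 4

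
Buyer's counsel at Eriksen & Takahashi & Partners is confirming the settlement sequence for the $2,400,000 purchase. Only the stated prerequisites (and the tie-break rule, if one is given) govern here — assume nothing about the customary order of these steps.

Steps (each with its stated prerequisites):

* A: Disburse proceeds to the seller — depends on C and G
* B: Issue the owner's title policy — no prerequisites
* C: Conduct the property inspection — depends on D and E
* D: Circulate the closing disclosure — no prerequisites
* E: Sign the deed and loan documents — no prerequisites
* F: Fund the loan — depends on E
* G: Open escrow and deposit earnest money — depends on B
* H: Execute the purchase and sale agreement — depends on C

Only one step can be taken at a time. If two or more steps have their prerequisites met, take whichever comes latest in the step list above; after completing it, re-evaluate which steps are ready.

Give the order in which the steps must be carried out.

E, F, D, C, H, B, G, A

Nothing is required for E, D and B. E is listed later → E first.
F, D and B are all available; F is listed later → F.
D and B are both available; D is listed later → D.
Ready: C and B. C is listed later → C.
H now also ready, so the ready set is {H, B}; H is listed later → H.
Next only B has its prerequisites met → B.
G needed B, now all done → G.
That leaves A as the only ready step → A.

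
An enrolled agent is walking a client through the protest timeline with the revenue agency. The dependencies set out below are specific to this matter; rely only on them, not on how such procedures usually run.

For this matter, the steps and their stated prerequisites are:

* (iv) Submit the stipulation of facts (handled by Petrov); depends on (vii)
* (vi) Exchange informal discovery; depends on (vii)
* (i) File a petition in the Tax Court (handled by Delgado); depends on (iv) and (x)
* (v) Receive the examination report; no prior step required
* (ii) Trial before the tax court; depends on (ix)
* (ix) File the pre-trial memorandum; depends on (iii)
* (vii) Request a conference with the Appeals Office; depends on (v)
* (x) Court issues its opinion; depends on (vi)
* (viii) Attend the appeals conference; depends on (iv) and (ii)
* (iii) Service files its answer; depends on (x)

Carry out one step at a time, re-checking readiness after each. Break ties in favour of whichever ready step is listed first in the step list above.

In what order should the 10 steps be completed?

(v) (vii) (iv) (vi) (x) (i) (iii) (ix) (ii) (viii)

(v) is the only step with nothing outstanding, so it goes first.
(vii) needed (v), now all done → (vii).
(iv) and (vi) are both available; (iv) is listed earlier → (iv).
That leaves (vi) as the only ready step → (vi).
Next only (x) has its prerequisites met → (x).
Ready: (i) and (iii). (i) is listed earlier → (i).
Next only (iii) has its prerequisites met → (iii).
That leaves (ix) as the only ready step → (ix).
Next only (ii) has its prerequisites met → (ii).
(viii) needed (iv) and (ii), now all done → (viii).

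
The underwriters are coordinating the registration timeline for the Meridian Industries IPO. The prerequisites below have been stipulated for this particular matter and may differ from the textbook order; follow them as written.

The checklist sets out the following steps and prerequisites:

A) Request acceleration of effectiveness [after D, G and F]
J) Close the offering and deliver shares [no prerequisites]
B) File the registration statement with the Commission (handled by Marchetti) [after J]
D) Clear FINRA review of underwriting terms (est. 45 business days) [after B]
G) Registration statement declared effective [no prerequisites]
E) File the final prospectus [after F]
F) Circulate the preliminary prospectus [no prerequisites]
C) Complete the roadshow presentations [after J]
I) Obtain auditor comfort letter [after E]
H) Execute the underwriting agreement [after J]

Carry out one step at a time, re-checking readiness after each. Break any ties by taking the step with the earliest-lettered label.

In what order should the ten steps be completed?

F, G and J have no prerequisites; F has the earlier label, so F is first.
E now also ready, so the ready set is {E, G, J}; E has the earlier label → E.
G, I and J are all available; G has the earlier label → G.
I and J are both available; I has the earlier label → I.
That leaves J as the only ready step → J.
Now B, C and H have their prerequisites met. B has the earlier label, so B next.
D now also ready, so the ready set is {C, D, H}; C has the earlier label → C.
Now D and H have their prerequisites met. D has the earlier label, so D next.
Now A and H have their prerequisites met. A has the earlier label, so A next.
That leaves H as the only ready step → H.

F, E, G, I, J, B, C, D, A, H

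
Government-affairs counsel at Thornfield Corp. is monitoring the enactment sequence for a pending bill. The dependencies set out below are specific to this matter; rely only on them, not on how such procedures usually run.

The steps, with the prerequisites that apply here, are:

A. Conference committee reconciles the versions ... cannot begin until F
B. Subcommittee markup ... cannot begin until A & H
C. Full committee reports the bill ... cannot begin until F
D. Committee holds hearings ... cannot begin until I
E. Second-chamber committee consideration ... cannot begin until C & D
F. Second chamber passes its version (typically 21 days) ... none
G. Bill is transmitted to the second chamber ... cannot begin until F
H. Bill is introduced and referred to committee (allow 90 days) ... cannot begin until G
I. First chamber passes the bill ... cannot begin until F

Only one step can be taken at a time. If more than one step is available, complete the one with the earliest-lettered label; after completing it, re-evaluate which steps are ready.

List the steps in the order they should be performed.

F A C G H B I D E

Only F has no prerequisites, so it is first.
Ready: A, C, G and I. A has the earlier label → A.
Now C, G and I have their prerequisites met. C has the earlier label, so C next.
Ready: G and I. G has the earlier label → G.
Ready: H and I. H has the earlier label → H.
B now also ready, so the ready set is {B, I}; B has the earlier label → B.
That leaves I as the only ready step → I.
That leaves D as the only ready step → D.
E is the only step now ready → E.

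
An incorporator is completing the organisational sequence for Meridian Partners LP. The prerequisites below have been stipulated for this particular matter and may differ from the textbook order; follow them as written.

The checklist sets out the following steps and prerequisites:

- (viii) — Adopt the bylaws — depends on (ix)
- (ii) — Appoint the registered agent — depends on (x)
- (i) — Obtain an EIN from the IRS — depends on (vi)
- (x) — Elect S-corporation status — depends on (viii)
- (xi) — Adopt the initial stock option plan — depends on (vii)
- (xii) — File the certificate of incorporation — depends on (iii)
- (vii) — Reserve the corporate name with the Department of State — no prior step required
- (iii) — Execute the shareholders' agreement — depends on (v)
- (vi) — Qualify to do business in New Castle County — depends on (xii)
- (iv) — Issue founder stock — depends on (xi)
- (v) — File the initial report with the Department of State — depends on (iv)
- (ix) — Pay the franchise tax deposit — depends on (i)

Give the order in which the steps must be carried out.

(vii) is the only step with nothing outstanding, so it goes first.
(xi) needed (vii), now all done → (xi).
(iv) is the only step now ready → (iv).
(v) needed (iv), now all done → (v).
(iii) needed (v), now all done → (iii).
Next only (xii) has its prerequisites met → (xii).
That leaves (vi) as the only ready step → (vi).
(i) needed (vi), now all done → (i).
That leaves (ix) as the only ready step → (ix).
(viii) needed (ix), now all done → (viii).
Next only (x) has its prerequisites met → (x).
(ii) needed (x), now all done → (ii).

(vii), (xi), (iv), (v), (iii), (xii), (vi), (i), (ix), (viii), (x), (ii)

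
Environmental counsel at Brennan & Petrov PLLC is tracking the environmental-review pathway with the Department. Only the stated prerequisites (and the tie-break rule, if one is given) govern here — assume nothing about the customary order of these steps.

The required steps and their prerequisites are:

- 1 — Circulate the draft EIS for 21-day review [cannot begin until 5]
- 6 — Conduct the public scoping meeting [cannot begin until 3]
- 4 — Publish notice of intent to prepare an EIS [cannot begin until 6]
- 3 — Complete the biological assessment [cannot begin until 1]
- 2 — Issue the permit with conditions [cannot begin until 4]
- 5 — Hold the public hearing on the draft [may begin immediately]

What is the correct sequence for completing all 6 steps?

Only 5 has no prerequisites, so it is first.
1 needed 5, now all done → 1.
3 is the only step now ready → 3.
Next only 6 has its prerequisites met → 6.
That leaves 4 as the only ready step → 4.
2 needed 4, now all done → 2.

5 → 1 → 3 → 6 → 4 → 2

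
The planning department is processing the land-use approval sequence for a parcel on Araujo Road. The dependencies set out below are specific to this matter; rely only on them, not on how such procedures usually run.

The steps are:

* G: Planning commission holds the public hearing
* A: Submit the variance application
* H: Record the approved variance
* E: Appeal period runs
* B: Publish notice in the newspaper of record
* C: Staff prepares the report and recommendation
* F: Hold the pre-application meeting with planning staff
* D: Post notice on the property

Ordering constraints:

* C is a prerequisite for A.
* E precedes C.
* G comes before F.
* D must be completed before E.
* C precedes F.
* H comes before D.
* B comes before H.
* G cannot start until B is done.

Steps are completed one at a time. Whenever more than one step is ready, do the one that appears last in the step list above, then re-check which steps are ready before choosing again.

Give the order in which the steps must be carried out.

B has no prerequisites → B first.
Ready: H and G. H is listed later → H.
Now D and G have their prerequisites met. D is listed later, so D next.
E and G are both available; E is listed later → E.
C now also ready, so the ready set is {C, G}; C is listed later → C.
A now also ready, so the ready set is {A, G}; A is listed later → A.
G needed B, now all done → G.
Next only F has its prerequisites met → F.

B, H, D, E, C, A, G, F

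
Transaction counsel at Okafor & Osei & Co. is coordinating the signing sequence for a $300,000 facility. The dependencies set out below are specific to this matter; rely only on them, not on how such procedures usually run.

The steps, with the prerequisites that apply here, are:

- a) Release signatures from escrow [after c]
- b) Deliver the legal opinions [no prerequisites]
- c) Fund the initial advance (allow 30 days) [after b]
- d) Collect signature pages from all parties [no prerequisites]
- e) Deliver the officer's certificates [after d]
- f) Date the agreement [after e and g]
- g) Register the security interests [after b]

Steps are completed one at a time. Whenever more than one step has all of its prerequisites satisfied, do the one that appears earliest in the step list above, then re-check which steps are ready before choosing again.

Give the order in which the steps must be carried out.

Nothing is required for b and d. b is listed earlier → b first.
c and g now also ready, so the ready set is {c, d, g}; c is listed earlier → c.
Now a, d and g have their prerequisites met. a is listed earlier, so a next.
Now d and g have their prerequisites met. d is listed earlier, so d next.
e now also ready, so the ready set is {e, g}; e is listed earlier → e.
Next only g has its prerequisites met → g.
f needed e and g, now all done → f.

b, c, a, d, e, g, f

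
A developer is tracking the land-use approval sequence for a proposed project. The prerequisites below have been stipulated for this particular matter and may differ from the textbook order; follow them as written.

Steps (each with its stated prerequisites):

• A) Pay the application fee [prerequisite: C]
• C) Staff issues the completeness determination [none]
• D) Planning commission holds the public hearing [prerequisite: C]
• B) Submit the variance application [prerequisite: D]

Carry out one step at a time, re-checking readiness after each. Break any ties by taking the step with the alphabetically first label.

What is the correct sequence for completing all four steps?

C A D B

C has no prerequisites → C first.
Now A and D have their prerequisites met. A has the earlier label, so A next.
Next only D has its prerequisites met → D.
B needed D, now all done → B.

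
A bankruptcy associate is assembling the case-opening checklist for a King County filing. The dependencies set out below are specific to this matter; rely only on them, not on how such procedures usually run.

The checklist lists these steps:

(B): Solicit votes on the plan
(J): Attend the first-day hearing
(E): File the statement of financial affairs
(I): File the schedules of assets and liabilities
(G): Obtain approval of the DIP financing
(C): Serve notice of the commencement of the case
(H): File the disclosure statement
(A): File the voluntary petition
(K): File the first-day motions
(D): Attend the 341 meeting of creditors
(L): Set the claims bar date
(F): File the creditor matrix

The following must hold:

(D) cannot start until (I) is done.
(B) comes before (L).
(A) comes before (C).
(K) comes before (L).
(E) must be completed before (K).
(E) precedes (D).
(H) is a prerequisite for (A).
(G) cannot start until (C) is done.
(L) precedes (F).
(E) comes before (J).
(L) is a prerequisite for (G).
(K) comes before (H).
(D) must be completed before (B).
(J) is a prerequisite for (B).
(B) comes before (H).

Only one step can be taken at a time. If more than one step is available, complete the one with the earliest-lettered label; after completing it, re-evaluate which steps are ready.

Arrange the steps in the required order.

(E), (I), (D), (J), (B), (K), (H), (A), (C), (L), (F), (G)

(E) and (I) have no prerequisites; (E) has the earlier label, so (E) is first.
(J) and (K) now also ready, so the ready set is {(I), (J), (K)}; (I) has the earlier label → (I).
(D) now also ready, so the ready set is {(D), (J), (K)}; (D) has the earlier label → (D).
(J) and (K) are both available; (J) has the earlier label → (J).
(B) and (K) are both available; (B) has the earlier label → (B).
(K) needed (E), now all done → (K).
Ready: (H) and (L). (H) has the earlier label → (H).
(A) now also ready, so the ready set is {(A), (L)}; (A) has the earlier label → (A).
(C) and (L) are both available; (C) has the earlier label → (C).
(L) needed (B) and (K), now all done → (L).
(F) and (G) are both available; (F) has the earlier label → (F).
(G) needed (C) and (L), now all done → (G).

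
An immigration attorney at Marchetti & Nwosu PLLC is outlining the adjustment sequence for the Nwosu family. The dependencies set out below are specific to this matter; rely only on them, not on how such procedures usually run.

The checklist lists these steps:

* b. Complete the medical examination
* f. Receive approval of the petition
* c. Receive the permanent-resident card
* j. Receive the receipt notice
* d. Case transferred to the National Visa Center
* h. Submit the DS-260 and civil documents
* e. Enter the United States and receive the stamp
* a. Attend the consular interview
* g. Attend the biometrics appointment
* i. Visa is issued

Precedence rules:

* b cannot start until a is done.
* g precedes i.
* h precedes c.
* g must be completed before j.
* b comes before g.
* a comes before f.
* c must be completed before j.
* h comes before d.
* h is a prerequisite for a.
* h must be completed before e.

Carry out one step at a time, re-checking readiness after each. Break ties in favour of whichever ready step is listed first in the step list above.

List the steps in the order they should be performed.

Only h has no prerequisites, so it is first.
c, d, e and a are all available; c is listed earlier → c.
d, e and a are all available; d is listed earlier → d.
e and a are both available; e is listed earlier → e.
That leaves a as the only ready step → a.
Ready: b and f. b is listed earlier → b.
g now also ready, so the ready set is {f, g}; f is listed earlier → f.
Next only g has its prerequisites met → g.
Now j and i have their prerequisites met. j is listed earlier, so j next.
i needed g, now all done → i.

h c d e a b f g j i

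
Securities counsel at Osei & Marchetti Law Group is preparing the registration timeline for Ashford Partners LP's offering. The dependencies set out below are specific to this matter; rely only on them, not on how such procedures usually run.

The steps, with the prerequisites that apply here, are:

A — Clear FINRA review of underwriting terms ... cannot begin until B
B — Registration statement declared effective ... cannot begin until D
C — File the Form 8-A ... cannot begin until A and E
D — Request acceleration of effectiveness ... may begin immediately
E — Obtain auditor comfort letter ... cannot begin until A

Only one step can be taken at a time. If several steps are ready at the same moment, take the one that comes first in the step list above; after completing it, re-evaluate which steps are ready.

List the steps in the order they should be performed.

D, B, A, E, C

D is the only step with nothing outstanding, so it goes first.
B needed D, now all done → B.
A needed B, now all done → A.
E needed A, now all done → E.
C needed A and E, now all done → C.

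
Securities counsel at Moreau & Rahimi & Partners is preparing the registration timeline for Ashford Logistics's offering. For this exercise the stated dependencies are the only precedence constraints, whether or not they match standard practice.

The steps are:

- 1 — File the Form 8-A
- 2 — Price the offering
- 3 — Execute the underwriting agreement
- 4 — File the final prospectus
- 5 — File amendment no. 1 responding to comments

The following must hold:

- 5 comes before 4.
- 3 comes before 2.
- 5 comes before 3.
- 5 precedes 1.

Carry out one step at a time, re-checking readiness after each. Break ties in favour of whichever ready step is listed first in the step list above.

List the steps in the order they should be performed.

5, 1, 3, 2, 4

5 is the only step with nothing outstanding, so it goes first.
Now 1, 3 and 4 have their prerequisites met. 1 is listed earlier, so 1 next.
3 and 4 are both available; 3 is listed earlier → 3.
2 and 4 are both available; 2 is listed earlier → 2.
4 is the only step now ready → 4.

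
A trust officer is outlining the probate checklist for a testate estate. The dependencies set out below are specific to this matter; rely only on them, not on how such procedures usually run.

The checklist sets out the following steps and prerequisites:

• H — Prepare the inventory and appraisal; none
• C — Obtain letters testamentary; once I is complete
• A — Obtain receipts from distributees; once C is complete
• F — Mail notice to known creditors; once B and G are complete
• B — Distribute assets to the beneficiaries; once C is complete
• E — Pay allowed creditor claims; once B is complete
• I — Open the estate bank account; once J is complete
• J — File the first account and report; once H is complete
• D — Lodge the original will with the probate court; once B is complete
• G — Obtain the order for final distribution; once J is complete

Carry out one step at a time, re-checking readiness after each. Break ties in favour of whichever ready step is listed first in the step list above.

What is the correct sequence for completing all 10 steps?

H → J → I → C → A → B → E → D → G → F

H is the only step with nothing outstanding, so it goes first.
That leaves J as the only ready step → J.
I and G are both available; I is listed earlier → I.
Ready: C and G. C is listed earlier → C.
Ready: A, B and G. A is listed earlier → A.
Now B and G have their prerequisites met. B is listed earlier, so B next.
E, D and G are all available; E is listed earlier → E.
Ready: D and G. D is listed earlier → D.
G is the only step now ready → G.
Next only F has its prerequisites met → F.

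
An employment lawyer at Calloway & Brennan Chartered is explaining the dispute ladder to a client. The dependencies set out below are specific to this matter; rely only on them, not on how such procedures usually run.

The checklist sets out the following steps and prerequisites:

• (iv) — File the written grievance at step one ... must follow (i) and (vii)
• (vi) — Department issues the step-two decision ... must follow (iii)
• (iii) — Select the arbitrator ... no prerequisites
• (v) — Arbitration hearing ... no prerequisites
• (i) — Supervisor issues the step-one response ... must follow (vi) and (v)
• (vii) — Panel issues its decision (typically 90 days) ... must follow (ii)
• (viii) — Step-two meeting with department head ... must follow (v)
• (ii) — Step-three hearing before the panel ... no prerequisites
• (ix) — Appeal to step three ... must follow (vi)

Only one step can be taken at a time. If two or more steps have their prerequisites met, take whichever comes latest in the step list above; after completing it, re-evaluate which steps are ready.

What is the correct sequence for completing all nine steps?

Nothing is required for (ii), (v) and (iii). (ii) is listed later → (ii) first.
(vii), (v) and (iii) are all available; (vii) is listed later → (vii).
(v) and (iii) are both available; (v) is listed later → (v).
Ready: (viii) and (iii). (viii) is listed later → (viii).
That leaves (iii) as the only ready step → (iii).
Next only (vi) has its prerequisites met → (vi).
Ready: (ix) and (i). (ix) is listed later → (ix).
That leaves (i) as the only ready step → (i).
That leaves (iv) as the only ready step → (iv).

(ii), (vii), (v), (viii), (iii), (vi), (ix), (i), (iv)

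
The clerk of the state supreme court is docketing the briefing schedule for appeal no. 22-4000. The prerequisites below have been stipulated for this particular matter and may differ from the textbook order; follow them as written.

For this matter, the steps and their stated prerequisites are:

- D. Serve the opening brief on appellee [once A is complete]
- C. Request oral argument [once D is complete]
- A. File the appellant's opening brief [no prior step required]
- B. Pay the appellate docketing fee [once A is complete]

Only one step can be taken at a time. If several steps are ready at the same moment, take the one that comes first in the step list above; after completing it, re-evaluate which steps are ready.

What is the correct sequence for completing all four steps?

A, D, C, B

A is the only step with nothing outstanding, so it goes first.
D and B are both available; D is listed earlier → D.
Ready: C and B. C is listed earlier → C.
B is the only step now ready → B.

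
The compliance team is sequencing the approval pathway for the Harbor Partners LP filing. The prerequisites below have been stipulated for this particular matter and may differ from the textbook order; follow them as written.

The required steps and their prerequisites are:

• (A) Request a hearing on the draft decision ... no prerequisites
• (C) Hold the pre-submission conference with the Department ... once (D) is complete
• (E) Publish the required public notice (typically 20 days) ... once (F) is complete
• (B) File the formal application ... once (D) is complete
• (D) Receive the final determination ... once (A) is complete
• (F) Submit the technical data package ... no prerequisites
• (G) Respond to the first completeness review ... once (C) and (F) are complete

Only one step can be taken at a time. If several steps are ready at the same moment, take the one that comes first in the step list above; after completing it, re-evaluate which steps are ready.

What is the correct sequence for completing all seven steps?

(A) and (F) have no prerequisites; (A) is listed earlier, so (A) is first.
Ready: (D) and (F). (D) is listed earlier → (D).
(C) and (B) now also ready, so the ready set is {(C), (B), (F)}; (C) is listed earlier → (C).
(B) and (F) are both available; (B) is listed earlier → (B).
(F) is the only step now ready → (F).
Now (E) and (G) have their prerequisites met. (E) is listed earlier, so (E) next.
(G) is the only step now ready → (G).

(A), (D), (C), (B), (F), (E), (G)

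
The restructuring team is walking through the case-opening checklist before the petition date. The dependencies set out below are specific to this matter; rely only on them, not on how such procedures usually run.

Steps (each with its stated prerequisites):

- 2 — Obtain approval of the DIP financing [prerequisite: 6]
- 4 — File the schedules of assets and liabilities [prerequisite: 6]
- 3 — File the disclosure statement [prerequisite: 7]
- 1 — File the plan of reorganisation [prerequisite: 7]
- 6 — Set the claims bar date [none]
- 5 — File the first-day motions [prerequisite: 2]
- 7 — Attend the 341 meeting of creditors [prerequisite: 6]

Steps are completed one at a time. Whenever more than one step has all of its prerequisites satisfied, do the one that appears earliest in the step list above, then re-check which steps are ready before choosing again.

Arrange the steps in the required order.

6 → 2 → 4 → 5 → 7 → 3 → 1

6 has no prerequisites → 6 first.
2, 4 and 7 are all available; 2 is listed earlier → 2.
Ready: 4, 5 and 7. 4 is listed earlier → 4.
5 and 7 are both available; 5 is listed earlier → 5.
7 needed 6, now all done → 7.
Ready: 3 and 1. 3 is listed earlier → 3.
1 is the only step now ready → 1.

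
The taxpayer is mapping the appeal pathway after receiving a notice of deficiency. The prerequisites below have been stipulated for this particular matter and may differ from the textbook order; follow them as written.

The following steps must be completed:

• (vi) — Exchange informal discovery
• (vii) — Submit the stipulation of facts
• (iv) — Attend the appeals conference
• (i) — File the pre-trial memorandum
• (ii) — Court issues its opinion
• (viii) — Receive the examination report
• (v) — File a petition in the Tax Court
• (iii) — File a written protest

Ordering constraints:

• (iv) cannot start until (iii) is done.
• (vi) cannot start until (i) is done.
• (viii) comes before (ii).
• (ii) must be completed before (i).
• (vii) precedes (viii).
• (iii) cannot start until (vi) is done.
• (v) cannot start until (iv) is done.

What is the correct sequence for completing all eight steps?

(vii) is the only step with nothing outstanding, so it goes first.
(viii) is the only step now ready → (viii).
(ii) is the only step now ready → (ii).
(i) needed (ii), now all done → (i).
Next only (vi) has its prerequisites met → (vi).
(iii) is the only step now ready → (iii).
That leaves (iv) as the only ready step → (iv).
(v) needed (iv), now all done → (v).

(vii) → (viii) → (ii) → (i) → (vi) → (iii) → (iv) → (v)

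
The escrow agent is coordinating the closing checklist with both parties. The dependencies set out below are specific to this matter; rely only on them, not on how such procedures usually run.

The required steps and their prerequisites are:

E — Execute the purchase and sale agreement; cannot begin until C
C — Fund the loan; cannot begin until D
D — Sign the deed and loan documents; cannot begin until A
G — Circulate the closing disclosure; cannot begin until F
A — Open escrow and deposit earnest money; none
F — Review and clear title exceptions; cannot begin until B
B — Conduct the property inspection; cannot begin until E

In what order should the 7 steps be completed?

A, D, C, E, B, F, G

A is the only step with nothing outstanding, so it goes first.
D needed A, now all done → D.
C needed D, now all done → C.
E needed C, now all done → E.
B is the only step now ready → B.
That leaves F as the only ready step → F.
G is the only step now ready → G.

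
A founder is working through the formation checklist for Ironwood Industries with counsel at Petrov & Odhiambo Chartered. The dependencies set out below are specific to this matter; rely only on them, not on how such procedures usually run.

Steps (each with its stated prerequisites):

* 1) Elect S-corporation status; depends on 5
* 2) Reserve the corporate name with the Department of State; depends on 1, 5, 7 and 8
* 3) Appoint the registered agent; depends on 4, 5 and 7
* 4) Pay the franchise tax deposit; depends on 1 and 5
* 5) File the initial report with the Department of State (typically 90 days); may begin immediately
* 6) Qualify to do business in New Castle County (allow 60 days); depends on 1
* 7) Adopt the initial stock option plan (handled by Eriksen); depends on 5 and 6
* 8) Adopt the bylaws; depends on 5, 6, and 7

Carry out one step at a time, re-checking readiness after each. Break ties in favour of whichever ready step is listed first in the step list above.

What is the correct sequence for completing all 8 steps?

5 is the only step with nothing outstanding, so it goes first.
That leaves 1 as the only ready step → 1.
Now 4 and 6 have their prerequisites met. 4 is listed earlier, so 4 next.
6 needed 1, now all done → 6.
7 needed 5 and 6, now all done → 7.
Now 3 and 8 have their prerequisites met. 3 is listed earlier, so 3 next.
8 needed 5, 6 and 7, now all done → 8.
2 needed 1, 5, 7 and 8, now all done → 2.

5 1 4 6 7 3 8 2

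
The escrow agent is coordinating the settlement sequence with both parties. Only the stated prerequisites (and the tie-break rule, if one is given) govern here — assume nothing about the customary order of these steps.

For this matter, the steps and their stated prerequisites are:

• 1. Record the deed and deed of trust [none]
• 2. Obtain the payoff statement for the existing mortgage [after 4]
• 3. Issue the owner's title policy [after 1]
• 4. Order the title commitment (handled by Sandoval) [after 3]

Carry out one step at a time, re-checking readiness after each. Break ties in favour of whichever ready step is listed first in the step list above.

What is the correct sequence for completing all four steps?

1, 3, 4, 2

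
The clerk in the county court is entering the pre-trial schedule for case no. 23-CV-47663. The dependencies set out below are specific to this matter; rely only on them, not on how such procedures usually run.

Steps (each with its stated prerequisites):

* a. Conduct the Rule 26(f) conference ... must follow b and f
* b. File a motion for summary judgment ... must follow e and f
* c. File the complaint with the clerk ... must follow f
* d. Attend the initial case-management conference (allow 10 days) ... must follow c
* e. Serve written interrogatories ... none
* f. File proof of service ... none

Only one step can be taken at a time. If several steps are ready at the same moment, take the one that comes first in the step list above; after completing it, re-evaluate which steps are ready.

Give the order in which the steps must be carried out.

e → f → b → a → c → d

e and f have no prerequisites; e is listed earlier, so e is first.
Next only f has its prerequisites met → f.
b and c are both available; b is listed earlier → b.
Ready: a and c. a is listed earlier → a.
That leaves c as the only ready step → c.
d needed c, now all done → d.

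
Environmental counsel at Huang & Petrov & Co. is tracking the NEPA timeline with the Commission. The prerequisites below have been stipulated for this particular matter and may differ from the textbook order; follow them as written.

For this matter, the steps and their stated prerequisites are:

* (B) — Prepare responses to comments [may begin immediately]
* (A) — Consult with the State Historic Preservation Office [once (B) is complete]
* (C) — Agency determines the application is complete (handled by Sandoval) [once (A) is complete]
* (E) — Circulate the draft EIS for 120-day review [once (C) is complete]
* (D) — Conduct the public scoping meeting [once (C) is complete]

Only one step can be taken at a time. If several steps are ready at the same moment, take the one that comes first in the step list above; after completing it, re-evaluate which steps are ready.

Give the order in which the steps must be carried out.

(B) (A) (C) (E) (D)

(B) is the only step with nothing outstanding, so it goes first.
(A) needed (B), now all done → (A).
(C) needed (A), now all done → (C).
Ready: (E) and (D). (E) is listed earlier → (E).
(D) is the only step now ready → (D).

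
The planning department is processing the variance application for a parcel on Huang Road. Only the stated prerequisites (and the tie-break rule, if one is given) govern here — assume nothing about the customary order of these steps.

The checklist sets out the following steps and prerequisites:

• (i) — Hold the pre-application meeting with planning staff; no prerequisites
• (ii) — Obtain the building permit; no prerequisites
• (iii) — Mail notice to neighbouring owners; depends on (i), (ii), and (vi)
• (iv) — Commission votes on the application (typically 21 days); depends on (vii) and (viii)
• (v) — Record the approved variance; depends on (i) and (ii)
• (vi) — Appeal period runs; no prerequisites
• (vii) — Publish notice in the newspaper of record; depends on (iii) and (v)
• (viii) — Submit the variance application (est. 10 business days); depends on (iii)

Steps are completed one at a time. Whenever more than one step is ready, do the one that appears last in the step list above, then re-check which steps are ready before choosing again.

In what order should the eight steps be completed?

Nothing is required for (vi), (ii) and (i). (vi) is listed later → (vi) first.
Ready: (ii) and (i). (ii) is listed later → (ii).
That leaves (i) as the only ready step → (i).
Ready: (v) and (iii). (v) is listed later → (v).
Next only (iii) has its prerequisites met → (iii).
Now (viii) and (vii) have their prerequisites met. (viii) is listed later, so (viii) next.
That leaves (vii) as the only ready step → (vii).
That leaves (iv) as the only ready step → (iv).

(vi), (ii), (i), (v), (iii), (viii), (vii), (iv)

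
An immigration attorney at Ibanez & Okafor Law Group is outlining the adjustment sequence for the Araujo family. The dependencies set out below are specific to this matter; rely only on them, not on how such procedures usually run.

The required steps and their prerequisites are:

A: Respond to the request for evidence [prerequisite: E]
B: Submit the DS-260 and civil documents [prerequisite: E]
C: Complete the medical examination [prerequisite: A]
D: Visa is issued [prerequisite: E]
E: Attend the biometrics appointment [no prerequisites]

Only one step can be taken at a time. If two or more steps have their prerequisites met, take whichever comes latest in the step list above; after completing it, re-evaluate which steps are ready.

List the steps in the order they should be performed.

E → D → B → A → C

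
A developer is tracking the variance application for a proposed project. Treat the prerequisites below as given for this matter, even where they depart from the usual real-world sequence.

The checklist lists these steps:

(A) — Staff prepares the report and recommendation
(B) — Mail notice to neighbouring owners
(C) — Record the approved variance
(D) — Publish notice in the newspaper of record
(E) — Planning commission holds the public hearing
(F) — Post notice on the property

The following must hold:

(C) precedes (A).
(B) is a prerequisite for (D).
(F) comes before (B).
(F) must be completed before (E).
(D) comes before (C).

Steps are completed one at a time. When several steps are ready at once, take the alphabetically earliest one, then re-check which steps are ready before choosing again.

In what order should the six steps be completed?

(F), (B), (D), (C), (A), (E)

Only (F) has no prerequisites, so it is first.
(B) and (E) are both available; (B) has the earlier label → (B).
(D) now also ready, so the ready set is {(D), (E)}; (D) has the earlier label → (D).
Ready: (C) and (E). (C) has the earlier label → (C).
(A) now also ready, so the ready set is {(A), (E)}; (A) has the earlier label → (A).
(E) is the only step now ready → (E).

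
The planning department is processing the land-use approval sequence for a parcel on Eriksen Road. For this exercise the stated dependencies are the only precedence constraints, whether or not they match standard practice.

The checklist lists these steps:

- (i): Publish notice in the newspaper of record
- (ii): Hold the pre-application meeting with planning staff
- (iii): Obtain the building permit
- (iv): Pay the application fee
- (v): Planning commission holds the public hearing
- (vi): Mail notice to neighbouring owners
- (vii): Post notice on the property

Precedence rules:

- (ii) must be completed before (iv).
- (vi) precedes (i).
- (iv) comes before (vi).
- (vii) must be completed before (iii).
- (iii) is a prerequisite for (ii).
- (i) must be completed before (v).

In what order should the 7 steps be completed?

(vii) → (iii) → (ii) → (iv) → (vi) → (i) → (v)

Only (vii) has no prerequisites, so it is first.
That leaves (iii) as the only ready step → (iii).
That leaves (ii) as the only ready step → (ii).
(iv) is the only step now ready → (iv).
That leaves (vi) as the only ready step → (vi).
That leaves (i) as the only ready step → (i).
(v) is the only step now ready → (v).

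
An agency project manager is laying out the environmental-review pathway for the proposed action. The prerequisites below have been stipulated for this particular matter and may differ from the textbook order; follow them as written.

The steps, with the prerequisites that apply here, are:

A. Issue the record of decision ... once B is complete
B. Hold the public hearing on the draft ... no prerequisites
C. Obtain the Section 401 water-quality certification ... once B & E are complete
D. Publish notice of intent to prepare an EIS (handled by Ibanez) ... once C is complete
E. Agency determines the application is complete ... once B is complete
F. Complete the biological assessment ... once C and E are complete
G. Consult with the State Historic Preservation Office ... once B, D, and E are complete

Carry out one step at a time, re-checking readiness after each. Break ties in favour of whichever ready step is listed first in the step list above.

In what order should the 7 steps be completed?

B → A → E → C → D → F → G

B has no prerequisites → B first.
Ready: A and E. A is listed earlier → A.
E needed B, now all done → E.
C needed B and E, now all done → C.
D and F are both available; D is listed earlier → D.
Now F and G have their prerequisites met. F is listed earlier, so F next.
G is the only step now ready → G.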